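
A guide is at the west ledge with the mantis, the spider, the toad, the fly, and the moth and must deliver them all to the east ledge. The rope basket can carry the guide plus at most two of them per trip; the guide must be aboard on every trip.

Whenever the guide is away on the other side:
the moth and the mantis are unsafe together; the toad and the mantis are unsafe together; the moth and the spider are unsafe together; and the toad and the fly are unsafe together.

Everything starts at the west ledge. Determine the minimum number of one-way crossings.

Counting alone: the guide can take at most 2 across per trip to the east ledge, so moving all 5 needs at least 3 loaded trips out, with a return between consecutive ones — at least 5 crossings.
The safety rule pushes this higher. Following every safe sequence of crossings, the most of the 5 that can be at the east ledge as the rope basket arrives there on crossing 5 is 4 — never all 5.
So no plan with fewer than 7 crossings exists, and this one achieves 7:
1. Guide goes to the east ledge with the moth and the toad.  [the west ledge: the fly, the mantis, the spider | the east ledge: the moth, the toad]
2. Guide goes back to the west ledge alone.  [the west ledge: the fly, the mantis, the spider | the east ledge: the moth, the toad]
3. Guide goes to the east ledge with the mantis.  [the west ledge: the fly, the spider | the east ledge: the mantis, the moth, the toad]
4. Guide goes back to the west ledge with the moth and the toad.  [the west ledge: the fly, the moth, the spider, the toad | the east ledge: the mantis]
5. Guide goes to the east ledge with the fly and the spider.  [the west ledge: the moth, the toad | the east ledge: the fly, the mantis, the spider]
6. Guide goes back to the west ledge alone.  [the west ledge: the moth, the toad | the east ledge: the fly, the mantis, the spider]
7. Guide goes to the east ledge with the moth and the toad.  [the west ledge: — | the east ledge: the fly, the mantis, the moth, the spider, the toad]

7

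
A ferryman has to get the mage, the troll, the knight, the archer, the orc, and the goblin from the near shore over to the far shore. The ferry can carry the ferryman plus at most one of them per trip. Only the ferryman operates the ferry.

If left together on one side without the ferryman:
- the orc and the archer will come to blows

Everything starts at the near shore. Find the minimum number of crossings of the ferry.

Counting alone: the ferryman can take at most 1 across per trip to the far shore, so moving all 6 needs at least 6 loaded trips out, with a return between consecutive ones — at least 11 crossings.
The plan below uses exactly 11 crossings, so it is optimal:
1. Ferryman goes to the far shore with the archer.  [the near shore: the goblin, the knight, the mage, the orc, the troll | the far shore: the archer]
2. Ferryman goes back to the near shore alone.  [the near shore: the goblin, the knight, the mage, the orc, the troll | the far shore: the archer]
3. Ferryman goes to the far shore with the mage.  [the near shore: the goblin, the knight, the orc, the troll | the far shore: the archer, the mage]
4. Ferryman goes back to the near shore alone.  [the near shore: the goblin, the knight, the orc, the troll | the far shore: the archer, the mage]
5. Ferryman goes to the far shore with the troll.  [the near shore: the goblin, the knight, the orc | the far shore: the archer, the mage, the troll]
6. Ferryman goes back to the near shore alone.  [the near shore: the goblin, the knight, the orc | the far shore: the archer, the mage, the troll]
7. Ferryman goes to the far shore with the knight.  [the near shore: the goblin, the orc | the far shore: the archer, the knight, the mage, the troll]
8. Ferryman goes back to the near shore alone.  [the near shore: the goblin, the orc | the far shore: the archer, the knight, the mage, the troll]
9. Ferryman goes to the far shore with the goblin.  [the near shore: the orc | the far shore: the archer, the goblin, the knight, the mage, the troll]
10. Ferryman goes back to the near shore alone.  [the near shore: the orc | the far shore: the archer, the goblin, the knight, the mage, the troll]
11. Ferryman goes to the far shore with the orc.  [the near shore: — | the far shore: the archer, the goblin, the knight, the mage, the orc, the troll]

11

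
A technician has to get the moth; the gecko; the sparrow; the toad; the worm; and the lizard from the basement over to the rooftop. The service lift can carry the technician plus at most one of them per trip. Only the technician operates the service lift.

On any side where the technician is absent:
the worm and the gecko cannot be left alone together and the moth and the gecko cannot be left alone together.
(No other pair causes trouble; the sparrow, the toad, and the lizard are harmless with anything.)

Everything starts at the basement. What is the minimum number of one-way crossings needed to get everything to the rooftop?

13

Counting alone: the technician can take at most 1 across per trip to the rooftop, so moving all 6 needs at least 6 loaded trips out, with a return between consecutive ones — at least 11 crossings.
The safety rule pushes this higher. Following every safe sequence of crossings, the most of the 6 that can be at the rooftop as the service lift arrives there on crossing 11 is 5 — never all 6.
So no plan with fewer than 13 crossings exists, and this one achieves 13:
1. Technician goes to the rooftop with the gecko.  [the basement: the lizard, the moth, the sparrow, the toad, the worm | the rooftop: the gecko]
2. Technician goes back to the basement alone.  [the basement: the lizard, the moth, the sparrow, the toad, the worm | the rooftop: the gecko]
3. Technician goes to the rooftop with the moth.  [the basement: the lizard, the sparrow, the toad, the worm | the rooftop: the gecko, the moth]
4. Technician goes back to the basement with the gecko.  [the basement: the gecko, the lizard, the sparrow, the toad, the worm | the rooftop: the moth]
5. Technician goes to the rooftop with the worm.  [the basement: the gecko, the lizard, the sparrow, the toad | the rooftop: the moth, the worm]
6. Technician goes back to the basement alone.  [the basement: the gecko, the lizard, the sparrow, the toad | the rooftop: the moth, the worm]
7. Technician goes to the rooftop with the sparrow.  [the basement: the gecko, the lizard, the toad | the rooftop: the moth, the sparrow, the worm]
8. Technician goes back to the basement alone.  [the basement: the gecko, the lizard, the toad | the rooftop: the moth, the sparrow, the worm]
9. Technician goes to the rooftop with the toad.  [the basement: the gecko, the lizard | the rooftop: the moth, the sparrow, the toad, the worm]
10. Technician goes back to the basement alone.  [the basement: the gecko, the lizard | the rooftop: the moth, the sparrow, the toad, the worm]
11. Technician goes to the rooftop with the lizard.  [the basement: the gecko | the rooftop: the lizard, the moth, the sparrow, the toad, the worm]
12. Technician goes back to the basement alone.  [the basement: the gecko | the rooftop: the lizard, the moth, the sparrow, the toad, the worm]
13. Technician goes to the rooftop with the gecko.  [the basement: — | the rooftop: the gecko, the lizard, the moth, the sparrow, the toad, the worm]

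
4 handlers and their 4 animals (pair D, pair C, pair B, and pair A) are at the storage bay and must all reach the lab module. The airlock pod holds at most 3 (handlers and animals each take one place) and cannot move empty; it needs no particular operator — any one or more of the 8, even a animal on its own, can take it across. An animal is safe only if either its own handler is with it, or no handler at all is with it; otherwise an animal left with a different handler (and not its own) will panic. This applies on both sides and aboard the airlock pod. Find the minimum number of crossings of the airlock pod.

Counting alone: each trip to the lab module takes at most 3 across and each return brings at least 1 back, so after t trips out (and t−1 returns) at most 3t − (t−1) of the 8 are across; that first reaches 8 at t = 4, so at least 7 crossings are needed.
The safety rule pushes this higher. Following every safe sequence of crossings, the most of the 8 that can be at the lab module as the airlock pod arrives there on crossing 7 is 7 — never all 8.
So no plan with fewer than 9 crossings exists, and this one achieves 9:
1. animal D and handler D cross → the lab module.
2. handler D crosses ← the storage bay.
3. animal C, handler C, and handler D cross → the lab module.
4. animal D and handler D cross ← the storage bay.
5. handler A, handler B, and handler D cross → the lab module.
6. animal C crosses ← the storage bay.
7. animal C and animal D cross → the lab module.
8. animal D crosses ← the storage bay.
9. animal A, animal B, and animal D cross → the lab module.

9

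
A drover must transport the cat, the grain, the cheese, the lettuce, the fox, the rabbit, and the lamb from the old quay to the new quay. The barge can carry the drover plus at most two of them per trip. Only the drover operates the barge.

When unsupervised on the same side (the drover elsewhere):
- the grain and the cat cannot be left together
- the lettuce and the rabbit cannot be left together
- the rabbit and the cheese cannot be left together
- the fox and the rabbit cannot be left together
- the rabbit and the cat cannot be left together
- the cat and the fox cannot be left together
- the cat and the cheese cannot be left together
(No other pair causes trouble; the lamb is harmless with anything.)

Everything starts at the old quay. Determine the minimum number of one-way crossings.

Counting alone: the drover can take at most 2 across per trip to the new quay, so moving all 7 needs at least 4 loaded trips out, with a return between consecutive ones — at least 7 crossings.
The safety rule pushes this higher. Following every safe sequence of crossings, the most of the 7 that can be at the new quay as the barge arrives there on crossings 7, 9 is 5, 6 respectively — never all 7.
So no plan with fewer than 11 crossings exists, and this one achieves 11:
1. Drover goes to the new quay with the cat and the rabbit.
2. Drover goes back to the old quay with the cat.
3. Drover goes to the new quay with the cat and the grain.
4. Drover goes back to the old quay with the cat.
5. Drover goes to the new quay with the cat and the lamb.
6. Drover goes back to the old quay with the cat.
7. Drover goes to the new quay with the cheese and the fox.
8. Drover goes back to the old quay with the rabbit.
9. Drover goes to the new quay with the cat and the lettuce.
10. Drover goes back to the old quay with the cat.
11. Drover goes to the new quay with the cat and the rabbit.

11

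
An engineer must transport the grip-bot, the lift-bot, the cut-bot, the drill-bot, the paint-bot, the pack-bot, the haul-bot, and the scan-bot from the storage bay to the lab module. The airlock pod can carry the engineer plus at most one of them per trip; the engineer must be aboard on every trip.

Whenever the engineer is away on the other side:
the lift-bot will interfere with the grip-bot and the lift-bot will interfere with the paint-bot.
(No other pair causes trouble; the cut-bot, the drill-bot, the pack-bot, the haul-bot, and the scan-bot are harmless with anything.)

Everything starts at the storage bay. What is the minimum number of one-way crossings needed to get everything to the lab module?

Counting alone: the engineer can take at most 1 across per trip to the lab module, so moving all 8 needs at least 8 loaded trips out, with a return between consecutive ones — at least 15 crossings.
The safety rule pushes this higher. Following every safe sequence of crossings, the most of the 8 that can be at the lab module as the airlock pod arrives there on crossing 15 is 7 — never all 8.
So no plan with fewer than 17 crossings exists, and this one achieves 17:
1. Engineer goes to the lab module with the lift-bot.
2. Engineer goes back to the storage bay alone.
3. Engineer goes to the lab module with the grip-bot.
4. Engineer goes back to the storage bay with the lift-bot.
5. Engineer goes to the lab module with the paint-bot.
6. Engineer goes back to the storage bay alone.
7. Engineer goes to the lab module with the cut-bot.
8. Engineer goes back to the storage bay alone.
9. Engineer goes to the lab module with the drill-bot.
10. Engineer goes back to the storage bay alone.
11. Engineer goes to the lab module with the pack-bot.
12. Engineer goes back to the storage bay alone.
13. Engineer goes to the lab module with the haul-bot.
14. Engineer goes back to the storage bay alone.
15. Engineer goes to the lab module with the scan-bot.
16. Engineer goes back to the storage bay alone.
17. Engineer goes to the lab module with the lift-bot.

17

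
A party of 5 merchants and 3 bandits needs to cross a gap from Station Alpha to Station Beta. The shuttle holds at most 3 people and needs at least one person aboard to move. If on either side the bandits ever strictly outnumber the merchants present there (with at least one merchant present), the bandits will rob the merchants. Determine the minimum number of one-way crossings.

Counting alone: each trip to Station Beta takes at most 3 across and each return brings at least 1 back, so after t trips out (and t−1 returns) at most 3t − (t−1) of the 8 are across; that first reaches 8 at t = 4, so at least 7 crossings are needed.
The plan below uses exactly 7 crossings, so it is optimal:
1. 2 bandits → Station Beta.  (Station Alpha: 5M 1B; Station Beta: 0M 2B)
2. 1 bandit ← Station Alpha.  (Station Alpha: 5M 2B; Station Beta: 0M 1B)
3. 2 merchants and 1 bandit → Station Beta.  (Station Alpha: 3M 1B; Station Beta: 2M 2B)
4. 1 bandit ← Station Alpha.  (Station Alpha: 3M 2B; Station Beta: 2M 1B)
5. 1 merchant and 2 bandits → Station Beta.  (Station Alpha: 2M 0B; Station Beta: 3M 3B)
6. 1 bandit ← Station Alpha.  (Station Alpha: 2M 1B; Station Beta: 3M 2B)
7. 2 merchants and 1 bandit → Station Beta.  (Station Alpha: 0M 0B; Station Beta: 5M 3B)

7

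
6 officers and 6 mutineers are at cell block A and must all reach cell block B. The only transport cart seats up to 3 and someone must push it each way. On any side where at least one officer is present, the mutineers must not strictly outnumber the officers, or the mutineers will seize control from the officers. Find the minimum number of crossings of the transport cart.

Following every safe sequence of crossings from the start, the most of the 12 that can be at cell block B as the transport cart arrives there on crossings 1, 3, 5 is 3, 5, 6 respectively; the best ever achieved is 6 of 12.
From crossing 7 on, no configuration arises that was not already reachable earlier: only 17 distinct safe configurations (who is on which side, and where the transport cart is) can ever be reached, none of them has everyone across, and every continuation just revisits them. They are: 0 officers + 0 mutineers across (transport cart back at the start); 0 officers + 1 mutineer across (transport cart there); 0 officers + 1 mutineer across (transport cart back at the start); 0 officers + 2 mutineers across (transport cart there); 0 officers + 2 mutineers across (transport cart back at the start); 0 officers + 3 mutineers across (transport cart there); 0 officers + 3 mutineers across (transport cart back at the start); 0 officers + 4 mutineers across (transport cart there); 0 officers + 4 mutineers across (transport cart back at the start); 0 officers + 5 mutineers across (transport cart there); 0 officers + 5 mutineers across (transport cart back at the start); 0 officers + 6 mutineers across (transport cart there); 1 officer + 1 mutineer across (transport cart there); 1 officer + 1 mutineer across (transport cart back at the start); 2 officers + 2 mutineers across (transport cart there); 2 officers + 2 mutineers across (transport cart back at the start); 3 officers + 3 mutineers across (transport cart there). So no valid plan exists.

impossible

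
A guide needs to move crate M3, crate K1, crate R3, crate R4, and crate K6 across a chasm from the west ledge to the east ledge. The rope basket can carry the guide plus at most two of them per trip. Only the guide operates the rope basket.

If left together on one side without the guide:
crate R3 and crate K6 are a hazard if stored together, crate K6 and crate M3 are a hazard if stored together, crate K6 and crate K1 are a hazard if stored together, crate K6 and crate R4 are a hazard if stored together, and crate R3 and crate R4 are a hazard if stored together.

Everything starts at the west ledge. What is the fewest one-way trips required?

7

Counting alone: the guide can take at most 2 across per trip to the east ledge, so moving all 5 needs at least 3 loaded trips out, with a return between consecutive ones — at least 5 crossings.
The safety rule pushes this higher. Following every safe sequence of crossings, the most of the 5 that can be at the east ledge as the rope basket arrives there on crossing 5 is 4 — never all 5.
So no plan with fewer than 7 crossings exists, and this one achieves 7:
1. Guide goes to the east ledge with crate K6 and crate R3.
2. Guide goes back to the west ledge with crate R3.
3. Guide goes to the east ledge with crate M3 and crate R3.
4. Guide goes back to the west ledge with crate K6.
5. Guide goes to the east ledge with crate K1 and crate R4.
6. Guide goes back to the west ledge with crate R3.
7. Guide goes to the east ledge with crate K6 and crate R3.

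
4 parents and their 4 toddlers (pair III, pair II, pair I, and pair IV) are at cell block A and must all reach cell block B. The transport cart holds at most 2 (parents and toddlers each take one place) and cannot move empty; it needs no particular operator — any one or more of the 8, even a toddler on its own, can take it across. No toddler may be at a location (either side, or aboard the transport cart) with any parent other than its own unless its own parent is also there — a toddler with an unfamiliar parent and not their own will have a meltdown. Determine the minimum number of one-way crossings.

Following every safe sequence of crossings from the start, the most of the 8 that can be at cell block B as the transport cart arrives there on crossings 1, 3, 5 is 2, 3, 4 respectively; the best ever achieved is 4 of 8.
From crossing 7 on, no configuration arises that was not already reachable earlier: only 44 distinct safe configurations (who is on which side, and where the transport cart is) can ever be reached, none of them has everyone across, and every continuation just revisits them. So no valid plan exists.

impossible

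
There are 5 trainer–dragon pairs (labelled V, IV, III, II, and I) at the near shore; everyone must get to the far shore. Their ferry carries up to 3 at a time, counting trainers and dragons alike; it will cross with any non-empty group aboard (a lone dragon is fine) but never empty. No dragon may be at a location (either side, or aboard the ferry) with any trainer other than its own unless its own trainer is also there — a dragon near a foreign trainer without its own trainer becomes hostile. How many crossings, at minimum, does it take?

11

Counting alone: each trip to the far shore takes at most 3 across and each return brings at least 1 back, so after t trips out (and t−1 returns) at most 3t − (t−1) of the 10 are across; that first reaches 10 at t = 5, so at least 9 crossings are needed.
The safety rule pushes this higher. Following every safe sequence of crossings, the most of the 10 that can be at the far shore as the ferry arrives there on crossing 9 is 9 — never all 10.
So no plan with fewer than 11 crossings exists, and this one achieves 11:
1. dragon V and trainer V cross → the far shore.
2. trainer V crosses ← the near shore.
3. dragon II, dragon III, and dragon IV cross → the far shore.
4. dragon V crosses ← the near shore.
5. trainer II, trainer III, and trainer IV cross → the far shore.
6. dragon IV and trainer IV cross ← the near shore.
7. trainer I, trainer IV, and trainer V cross → the far shore.
8. dragon III crosses ← the near shore.
9. dragon IV and dragon V cross → the far shore.
10. dragon V crosses ← the near shore.
11. dragon I, dragon III, and dragon V cross → the far shore.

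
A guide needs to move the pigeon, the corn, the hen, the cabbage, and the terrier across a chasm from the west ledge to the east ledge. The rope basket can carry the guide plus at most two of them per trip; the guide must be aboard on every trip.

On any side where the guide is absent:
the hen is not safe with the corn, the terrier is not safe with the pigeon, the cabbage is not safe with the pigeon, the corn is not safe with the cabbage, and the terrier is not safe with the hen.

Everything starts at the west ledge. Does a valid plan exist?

No

Whatever the first load, the items left behind include a forbidden pair without the guide. No opening move is safe, so no plan exists.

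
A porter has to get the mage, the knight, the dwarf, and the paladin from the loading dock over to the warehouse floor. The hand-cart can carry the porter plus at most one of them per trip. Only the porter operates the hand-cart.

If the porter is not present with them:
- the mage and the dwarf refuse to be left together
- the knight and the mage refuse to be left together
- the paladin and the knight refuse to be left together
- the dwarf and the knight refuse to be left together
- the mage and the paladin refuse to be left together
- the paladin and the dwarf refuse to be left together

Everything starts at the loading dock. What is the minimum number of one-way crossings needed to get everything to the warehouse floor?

Whatever the first load, the items left behind include a forbidden pair without the porter. No opening move is safe, so no plan exists.

impossible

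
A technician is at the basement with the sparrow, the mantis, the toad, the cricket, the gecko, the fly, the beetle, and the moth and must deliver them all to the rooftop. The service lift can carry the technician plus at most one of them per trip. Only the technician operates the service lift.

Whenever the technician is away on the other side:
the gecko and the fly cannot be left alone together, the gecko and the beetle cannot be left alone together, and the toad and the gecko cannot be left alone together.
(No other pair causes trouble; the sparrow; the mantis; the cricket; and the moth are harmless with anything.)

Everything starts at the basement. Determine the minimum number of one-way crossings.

impossible

Following every safe sequence of crossings from the start, the most of the 8 that can be at the rooftop as the service lift arrives there on crossings 1, 3, 5, 7, 9, 11 is 1, 2, 3, 4, 5, 6 respectively; the best ever achieved is 6 of 8.
From crossing 13 on, no configuration arises that was not already reachable earlier: only 144 distinct safe configurations (who is on which side, and where the service lift is) can ever be reached, none of them has everyone across, and every continuation just revisits them. So no valid plan exists.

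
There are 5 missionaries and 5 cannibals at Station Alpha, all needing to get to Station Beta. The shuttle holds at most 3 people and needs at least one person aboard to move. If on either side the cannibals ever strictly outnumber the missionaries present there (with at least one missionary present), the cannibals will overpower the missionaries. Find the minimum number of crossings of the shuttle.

Counting alone: each trip to Station Beta takes at most 3 across and each return brings at least 1 back, so after t trips out (and t−1 returns) at most 3t − (t−1) of the 10 are across; that first reaches 10 at t = 5, so at least 9 crossings are needed.
The safety rule pushes this higher. Following every safe sequence of crossings, the most of the 10 that can be at Station Beta as the shuttle arrives there on crossing 9 is 9 — never all 10.
So no plan with fewer than 11 crossings exists, and this one achieves 11:
1. 2 cannibals → Station Beta.  (Station Alpha: 5M 3C; Station Beta: 0M 2C)
2. 1 cannibal ← Station Alpha.  (Station Alpha: 5M 4C; Station Beta: 0M 1C)
3. 3 cannibals → Station Beta.  (Station Alpha: 5M 1C; Station Beta: 0M 4C)
4. 1 cannibal ← Station Alpha.  (Station Alpha: 5M 2C; Station Beta: 0M 3C)
5. 3 missionaries → Station Beta.  (Station Alpha: 2M 2C; Station Beta: 3M 3C)
6. 1 missionary and 1 cannibal ← Station Alpha.  (Station Alpha: 3M 3C; Station Beta: 2M 2C)
7. 3 missionaries → Station Beta.  (Station Alpha: 0M 3C; Station Beta: 5M 2C)
8. 1 cannibal ← Station Alpha.  (Station Alpha: 0M 4C; Station Beta: 5M 1C)
9. 2 cannibals → Station Beta.  (Station Alpha: 0M 2C; Station Beta: 5M 3C)
10. 1 cannibal ← Station Alpha.  (Station Alpha: 0M 3C; Station Beta: 5M 2C)
11. 3 cannibals → Station Beta.  (Station Alpha: 0M 0C; Station Beta: 5M 5C)

11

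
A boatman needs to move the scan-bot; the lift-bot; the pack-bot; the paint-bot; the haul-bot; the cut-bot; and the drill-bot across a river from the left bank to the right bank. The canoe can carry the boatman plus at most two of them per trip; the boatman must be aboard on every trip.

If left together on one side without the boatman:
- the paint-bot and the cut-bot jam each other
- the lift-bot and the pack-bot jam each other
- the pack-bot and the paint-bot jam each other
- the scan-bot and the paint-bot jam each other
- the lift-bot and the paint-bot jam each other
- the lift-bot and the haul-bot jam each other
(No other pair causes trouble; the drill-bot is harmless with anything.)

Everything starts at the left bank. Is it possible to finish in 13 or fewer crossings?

Yes

Yes — this plan uses 11 crossings (≤ 13):
1. Boatman goes to the right bank with the lift-bot and the paint-bot.  [the left bank: the cut-bot, the drill-bot, the haul-bot, the pack-bot, the scan-bot | the right bank: the lift-bot, the paint-bot]
2. Boatman goes back to the left bank with the lift-bot.  [the left bank: the cut-bot, the drill-bot, the haul-bot, the lift-bot, the pack-bot, the scan-bot | the right bank: the paint-bot]
3. Boatman goes to the right bank with the lift-bot and the scan-bot.  [the left bank: the cut-bot, the drill-bot, the haul-bot, the pack-bot | the right bank: the lift-bot, the paint-bot, the scan-bot]
4. Boatman goes back to the left bank with the paint-bot.  [the left bank: the cut-bot, the drill-bot, the haul-bot, the pack-bot, the paint-bot | the right bank: the lift-bot, the scan-bot]
5. Boatman goes to the right bank with the cut-bot and the pack-bot.  [the left bank: the drill-bot, the haul-bot, the paint-bot | the right bank: the cut-bot, the lift-bot, the pack-bot, the scan-bot]
6. Boatman goes back to the left bank with the lift-bot.  [the left bank: the drill-bot, the haul-bot, the lift-bot, the paint-bot | the right bank: the cut-bot, the pack-bot, the scan-bot]
7. Boatman goes to the right bank with the haul-bot and the lift-bot.  [the left bank: the drill-bot, the paint-bot | the right bank: the cut-bot, the haul-bot, the lift-bot, the pack-bot, the scan-bot]
8. Boatman goes back to the left bank with the lift-bot.  [the left bank: the drill-bot, the lift-bot, the paint-bot | the right bank: the cut-bot, the haul-bot, the pack-bot, the scan-bot]
9. Boatman goes to the right bank with the drill-bot and the lift-bot.  [the left bank: the paint-bot | the right bank: the cut-bot, the drill-bot, the haul-bot, the lift-bot, the pack-bot, the scan-bot]
10. Boatman goes back to the left bank with the lift-bot.  [the left bank: the lift-bot, the paint-bot | the right bank: the cut-bot, the drill-bot, the haul-bot, the pack-bot, the scan-bot]
11. Boatman goes to the right bank with the lift-bot and the paint-bot.  [the left bank: — | the right bank: the cut-bot, the drill-bot, the haul-bot, the lift-bot, the pack-bot, the paint-bot, the scan-bot]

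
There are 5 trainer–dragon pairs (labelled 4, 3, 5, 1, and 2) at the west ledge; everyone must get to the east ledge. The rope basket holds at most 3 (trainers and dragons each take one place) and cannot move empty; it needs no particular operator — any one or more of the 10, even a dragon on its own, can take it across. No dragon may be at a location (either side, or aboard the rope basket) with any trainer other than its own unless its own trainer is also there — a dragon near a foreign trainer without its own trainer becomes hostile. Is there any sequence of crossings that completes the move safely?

1. dragon 4 and trainer 4 cross → the east ledge.
2. trainer 4 crosses ← the west ledge.
3. dragon 1, dragon 3, and dragon 5 cross → the east ledge.
4. dragon 4 crosses ← the west ledge.
5. trainer 1, trainer 3, and trainer 5 cross → the east ledge.
6. dragon 3 and trainer 3 cross ← the west ledge.
7. trainer 2, trainer 3, and trainer 4 cross → the east ledge.
8. dragon 5 crosses ← the west ledge.
9. dragon 3 and dragon 4 cross → the east ledge.
10. dragon 4 crosses ← the west ledge.
11. dragon 2, dragon 4, and dragon 5 cross → the east ledge.

Yes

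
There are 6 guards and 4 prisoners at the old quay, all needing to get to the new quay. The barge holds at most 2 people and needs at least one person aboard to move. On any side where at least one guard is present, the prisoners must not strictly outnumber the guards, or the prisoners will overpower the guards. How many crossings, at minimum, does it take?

Counting alone: each trip to the new quay takes at most 2 across and each return brings at least 1 back, so after t trips out (and t−1 returns) at most 2t − (t−1) of the 10 are across; that first reaches 10 at t = 9, so at least 17 crossings are needed.
The plan below uses exactly 17 crossings, so it is optimal:
1. 2 prisoners → the new quay.  (the old quay: 6G 2P; the new quay: 0G 2P)
2. 1 prisoner ← the old quay.  (the old quay: 6G 3P; the new quay: 0G 1P)
3. 2 prisoners → the new quay.  (the old quay: 6G 1P; the new quay: 0G 3P)
4. 1 prisoner ← the old quay.  (the old quay: 6G 2P; the new quay: 0G 2P)
5. 2 guards → the new quay.  (the old quay: 4G 2P; the new quay: 2G 2P)
6. 1 prisoner ← the old quay.  (the old quay: 4G 3P; the new quay: 2G 1P)
7. 1 guard and 1 prisoner → the new quay.  (the old quay: 3G 2P; the new quay: 3G 2P)
8. 1 prisoner ← the old quay.  (the old quay: 3G 3P; the new quay: 3G 1P)
9. 2 prisoners → the new quay.  (the old quay: 3G 1P; the new quay: 3G 3P)
10. 1 prisoner ← the old quay.  (the old quay: 3G 2P; the new quay: 3G 2P)
11. 1 guard and 1 prisoner → the new quay.  (the old quay: 2G 1P; the new quay: 4G 3P)
12. 1 prisoner ← the old quay.  (the old quay: 2G 2P; the new quay: 4G 2P)
13. 2 prisoners → the new quay.  (the old quay: 2G 0P; the new quay: 4G 4P)
14. 1 prisoner ← the old quay.  (the old quay: 2G 1P; the new quay: 4G 3P)
15. 1 guard and 1 prisoner → the new quay.  (the old quay: 1G 0P; the new quay: 5G 4P)
16. 1 prisoner ← the old quay.  (the old quay: 1G 1P; the new quay: 5G 3P)
17. 1 guard and 1 prisoner → the new quay.  (the old quay: 0G 0P; the new quay: 6G 4P)

17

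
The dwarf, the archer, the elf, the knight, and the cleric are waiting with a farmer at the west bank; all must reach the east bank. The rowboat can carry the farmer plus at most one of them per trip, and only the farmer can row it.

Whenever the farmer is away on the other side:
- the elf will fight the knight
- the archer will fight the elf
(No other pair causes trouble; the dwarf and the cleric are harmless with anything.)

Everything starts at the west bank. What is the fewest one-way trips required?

11

Counting alone: the farmer can take at most 1 across per trip to the east bank, so moving all 5 needs at least 5 loaded trips out, with a return between consecutive ones — at least 9 crossings.
The safety rule pushes this higher. Following every safe sequence of crossings, the most of the 5 that can be at the east bank as the rowboat arrives there on crossing 9 is 4 — never all 5.
So no plan with fewer than 11 crossings exists, and this one achieves 11:
1. Farmer goes to the east bank with the elf.
2. Farmer goes back to the west bank alone.
3. Farmer goes to the east bank with the dwarf.
4. Farmer goes back to the west bank alone.
5. Farmer goes to the east bank with the archer.
6. Farmer goes back to the west bank with the elf.
7. Farmer goes to the east bank with the knight.
8. Farmer goes back to the west bank alone.
9. Farmer goes to the east bank with the cleric.
10. Farmer goes back to the west bank alone.
11. Farmer goes to the east bank with the elf.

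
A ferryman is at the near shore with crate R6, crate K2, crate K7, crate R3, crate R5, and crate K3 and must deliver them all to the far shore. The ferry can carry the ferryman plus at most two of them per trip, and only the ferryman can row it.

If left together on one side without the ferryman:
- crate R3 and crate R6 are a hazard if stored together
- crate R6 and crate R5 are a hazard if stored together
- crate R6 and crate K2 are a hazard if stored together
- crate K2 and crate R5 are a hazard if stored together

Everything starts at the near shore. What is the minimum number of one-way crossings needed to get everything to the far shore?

Counting alone: the ferryman can take at most 2 across per trip to the far shore, so moving all 6 needs at least 3 loaded trips out, with a return between consecutive ones — at least 5 crossings.
The safety rule pushes this higher. Following every safe sequence of crossings, the most of the 6 that can be at the far shore as the ferry arrives there on crossings 5, 7 is 4, 5 respectively — never all 6.
So no plan with fewer than 9 crossings exists, and this one achieves 9:
1. Ferryman goes to the far shore with crate K2 and crate R6.  [the near shore: crate K3, crate K7, crate R3, crate R5 | the far shore: crate K2, crate R6]
2. Ferryman goes back to the near shore with crate R6.  [the near shore: crate K3, crate K7, crate R3, crate R5, crate R6 | the far shore: crate K2]
3. Ferryman goes to the far shore with crate K7 and crate R6.  [the near shore: crate K3, crate R3, crate R5 | the far shore: crate K2, crate K7, crate R6]
4. Ferryman goes back to the near shore with crate R6.  [the near shore: crate K3, crate R3, crate R5, crate R6 | the far shore: crate K2, crate K7]
5. Ferryman goes to the far shore with crate R3 and crate R6.  [the near shore: crate K3, crate R5 | the far shore: crate K2, crate K7, crate R3, crate R6]
6. Ferryman goes back to the near shore with crate R6.  [the near shore: crate K3, crate R5, crate R6 | the far shore: crate K2, crate K7, crate R3]
7. Ferryman goes to the far shore with crate K3 and crate R6.  [the near shore: crate R5 | the far shore: crate K2, crate K3, crate K7, crate R3, crate R6]
8. Ferryman goes back to the near shore with crate R6.  [the near shore: crate R5, crate R6 | the far shore: crate K2, crate K3, crate K7, crate R3]
9. Ferryman goes to the far shore with crate R5 and crate R6.  [the near shore: — | the far shore: crate K2, crate K3, crate K7, crate R3, crate R5, crate R6]

9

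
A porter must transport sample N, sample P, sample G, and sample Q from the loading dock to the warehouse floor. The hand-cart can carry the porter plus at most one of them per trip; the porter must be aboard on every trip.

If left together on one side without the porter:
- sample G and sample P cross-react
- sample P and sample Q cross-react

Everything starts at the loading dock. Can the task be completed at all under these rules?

1. Porter goes to the warehouse floor with sample P.
2. Porter goes back to the loading dock alone.
3. Porter goes to the warehouse floor with sample N.
4. Porter goes back to the loading dock alone.
5. Porter goes to the warehouse floor with sample G.
6. Porter goes back to the loading dock with sample P.
7. Porter goes to the warehouse floor with sample Q.
8. Porter goes back to the loading dock alone.
9. Porter goes to the warehouse floor with sample P.

Yes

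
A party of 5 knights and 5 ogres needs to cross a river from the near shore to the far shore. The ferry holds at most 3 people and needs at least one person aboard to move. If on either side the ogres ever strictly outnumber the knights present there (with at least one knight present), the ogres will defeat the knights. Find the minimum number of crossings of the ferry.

Counting alone: each trip to the far shore takes at most 3 across and each return brings at least 1 back, so after t trips out (and t−1 returns) at most 3t − (t−1) of the 10 are across; that first reaches 10 at t = 5, so at least 9 crossings are needed.
The safety rule pushes this higher. Following every safe sequence of crossings, the most of the 10 that can be at the far shore as the ferry arrives there on crossing 9 is 9 — never all 10.
So no plan with fewer than 11 crossings exists, and this one achieves 11:
1. 2 ogres → the far shore.  (the near shore: 5K 3O; the far shore: 0K 2O)
2. 1 ogre ← the near shore.  (the near shore: 5K 4O; the far shore: 0K 1O)
3. 3 ogres → the far shore.  (the near shore: 5K 1O; the far shore: 0K 4O)
4. 1 ogre ← the near shore.  (the near shore: 5K 2O; the far shore: 0K 3O)
5. 3 knights → the far shore.  (the near shore: 2K 2O; the far shore: 3K 3O)
6. 1 knight and 1 ogre ← the near shore.  (the near shore: 3K 3O; the far shore: 2K 2O)
7. 3 knights → the far shore.  (the near shore: 0K 3O; the far shore: 5K 2O)
8. 1 ogre ← the near shore.  (the near shore: 0K 4O; the far shore: 5K 1O)
9. 2 ogres → the far shore.  (the near shore: 0K 2O; the far shore: 5K 3O)
10. 1 ogre ← the near shore.  (the near shore: 0K 3O; the far shore: 5K 2O)
11. 3 ogres → the far shore.  (the near shore: 0K 0O; the far shore: 5K 5O)

11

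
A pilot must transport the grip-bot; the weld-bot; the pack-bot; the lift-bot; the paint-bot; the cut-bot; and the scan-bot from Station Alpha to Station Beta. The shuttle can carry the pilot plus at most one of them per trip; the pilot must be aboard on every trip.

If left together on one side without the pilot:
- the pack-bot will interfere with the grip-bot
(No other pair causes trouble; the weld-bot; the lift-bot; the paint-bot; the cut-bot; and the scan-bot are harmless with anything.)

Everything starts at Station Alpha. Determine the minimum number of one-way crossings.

13

Counting alone: the pilot can take at most 1 across per trip to Station Beta, so moving all 7 needs at least 7 loaded trips out, with a return between consecutive ones — at least 13 crossings.
The plan below uses exactly 13 crossings, so it is optimal:
1. Pilot goes to Station Beta with the grip-bot.
2. Pilot goes back to Station Alpha alone.
3. Pilot goes to Station Beta with the weld-bot.
4. Pilot goes back to Station Alpha alone.
5. Pilot goes to Station Beta with the lift-bot.
6. Pilot goes back to Station Alpha alone.
7. Pilot goes to Station Beta with the paint-bot.
8. Pilot goes back to Station Alpha alone.
9. Pilot goes to Station Beta with the cut-bot.
10. Pilot goes back to Station Alpha alone.
11. Pilot goes to Station Beta with the scan-bot.
12. Pilot goes back to Station Alpha alone.
13. Pilot goes to Station Beta with the pack-bot.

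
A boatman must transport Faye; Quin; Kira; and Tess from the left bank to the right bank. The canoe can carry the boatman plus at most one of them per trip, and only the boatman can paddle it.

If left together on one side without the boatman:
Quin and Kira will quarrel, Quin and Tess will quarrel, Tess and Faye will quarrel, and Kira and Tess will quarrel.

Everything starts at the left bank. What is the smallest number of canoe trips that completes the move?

Whatever the first load, the items left behind include a forbidden pair without the boatman. No opening move is safe, so no plan exists.

impossible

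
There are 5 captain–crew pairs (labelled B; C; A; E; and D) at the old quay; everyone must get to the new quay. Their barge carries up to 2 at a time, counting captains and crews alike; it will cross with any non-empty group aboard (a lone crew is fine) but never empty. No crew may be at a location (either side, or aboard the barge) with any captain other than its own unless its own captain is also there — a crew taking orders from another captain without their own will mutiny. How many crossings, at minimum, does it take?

Following every safe sequence of crossings from the start, the most of the 10 that can be at the new quay as the barge arrives there on crossings 1, 3, 5, 7 is 2, 3, 4, 5 respectively; the best ever achieved is 5 of 10.
From crossing 9 on, no configuration arises that was not already reachable earlier: only 82 distinct safe configurations (who is on which side, and where the barge is) can ever be reached, none of them has everyone across, and every continuation just revisits them. So no valid plan exists.

impossible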